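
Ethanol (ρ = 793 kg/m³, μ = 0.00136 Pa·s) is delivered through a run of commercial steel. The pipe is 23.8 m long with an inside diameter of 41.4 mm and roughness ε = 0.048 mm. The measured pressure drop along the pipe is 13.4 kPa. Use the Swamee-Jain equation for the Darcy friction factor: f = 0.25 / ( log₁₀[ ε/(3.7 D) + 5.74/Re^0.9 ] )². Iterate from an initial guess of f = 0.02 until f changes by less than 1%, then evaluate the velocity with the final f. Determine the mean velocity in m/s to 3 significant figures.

Rearranging Darcy-Weisbach: V = √(2·ΔP·D/(f·L·ρ)). With ε/D = 4.8e-05/0.0414 = 0.00116, iterate starting from f = 0.02:
  f = 0.02 → V = √(2·1.34e+04·0.0414/(0.02·23.8·793)) = 1.714 m/s; Re = ρVD/μ = 4.139e+04; f → 0.02526
  f = 0.02526 → V = 1.525 m/s; Re = 3.682e+04; f → 0.02569
  f = 0.02569 → V = 1.513 m/s; Re = 3.652e+04; f → 0.02572
Converged (Δf/f < 1%). With the final f = 0.02572: V = √(2·1.34e+04·0.0414/(0.02572·23.8·793)) = 1.512 m/s.

V ≈ 1.51 m/s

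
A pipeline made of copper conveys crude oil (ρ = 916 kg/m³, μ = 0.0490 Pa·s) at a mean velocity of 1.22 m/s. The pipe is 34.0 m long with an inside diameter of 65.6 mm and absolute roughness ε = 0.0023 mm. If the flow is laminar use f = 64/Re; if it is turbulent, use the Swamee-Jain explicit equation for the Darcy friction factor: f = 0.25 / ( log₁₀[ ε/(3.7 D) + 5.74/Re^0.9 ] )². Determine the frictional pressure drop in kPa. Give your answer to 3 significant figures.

Reynolds number Re = ρVD/μ = 916 · 1.22 · 0.0656 / 0.049 = 1496.
Re < 2300 → laminar flow, so f = 64/Re = 64/1496 = 0.04278 (the turbulent correlation is not needed).
Darcy-Weisbach: ΔP = f(L/D)(ρV²/2) = 0.04278·(34/0.0656)·(916·1.22²/2) = 0.04278·518.3·681.7 = 1.511e+04 Pa.
ΔP = 1.511e+04 Pa = 15.1 kPa.

ΔP ≈ 15.1 kPa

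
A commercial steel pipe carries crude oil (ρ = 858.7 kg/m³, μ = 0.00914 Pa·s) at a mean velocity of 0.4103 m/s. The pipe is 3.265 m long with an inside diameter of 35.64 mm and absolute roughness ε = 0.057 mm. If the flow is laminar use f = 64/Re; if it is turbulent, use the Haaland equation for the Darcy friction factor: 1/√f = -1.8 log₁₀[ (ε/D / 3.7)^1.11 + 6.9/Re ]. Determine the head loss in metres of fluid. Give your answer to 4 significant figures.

h_f ≈ 0.03662 m

Reynolds number Re = ρVD/μ = 858.7 · 0.4103 · 0.03564 / 0.00914 = 1374.
Re < 2300 → laminar flow, so f = 64/Re = 64/1374 = 0.04658 (the turbulent correlation is not needed).
Darcy-Weisbach: ΔP = f(L/D)(ρV²/2) = 0.04658·(3.265/0.03564)·(858.7·0.4103²/2) = 0.04658·91.61·72.28 = 308.5 Pa.
Head loss h_f = ΔP/(ρg) = 308.5/(858.7·9.81) = 0.03662 m.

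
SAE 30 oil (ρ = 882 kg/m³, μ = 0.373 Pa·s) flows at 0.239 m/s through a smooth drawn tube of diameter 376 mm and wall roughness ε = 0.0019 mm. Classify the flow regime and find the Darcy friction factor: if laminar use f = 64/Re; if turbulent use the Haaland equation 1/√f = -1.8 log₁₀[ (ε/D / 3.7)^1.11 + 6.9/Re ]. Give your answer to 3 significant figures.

Re = ρVD/μ = 882·0.239·0.376/0.373 = 212.5.
Re < 2300 → laminar, so f = 64/Re = 0.3012 (roughness is irrelevant in laminar flow).

f ≈ 0.301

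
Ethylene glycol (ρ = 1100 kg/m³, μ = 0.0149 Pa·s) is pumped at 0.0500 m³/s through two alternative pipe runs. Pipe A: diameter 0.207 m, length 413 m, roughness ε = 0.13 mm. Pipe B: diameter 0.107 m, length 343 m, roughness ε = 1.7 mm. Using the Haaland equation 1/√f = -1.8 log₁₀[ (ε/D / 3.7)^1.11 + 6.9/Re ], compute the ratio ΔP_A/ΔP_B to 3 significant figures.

Pipe A: V = Q/A = 0.05/0.03365 = 1.486 m/s; Re = 2.27e+04; ε/D = 0.000628; Haaland → f = 0.02619; ΔP_A = f(L/D)(ρV²/2) = 6.345e+04 Pa.
Pipe B: V = Q/A = 0.05/0.008992 = 5.56 m/s; Re = 4.392e+04; ε/D = 0.0159; Haaland → f = 0.04567; ΔP_B = f(L/D)(ρV²/2) = 2.49e+06 Pa.
ΔP_A/ΔP_B = 6.345e+04/2.49e+06 = 0.0255.

ΔP_A/ΔP_B ≈ 0.0255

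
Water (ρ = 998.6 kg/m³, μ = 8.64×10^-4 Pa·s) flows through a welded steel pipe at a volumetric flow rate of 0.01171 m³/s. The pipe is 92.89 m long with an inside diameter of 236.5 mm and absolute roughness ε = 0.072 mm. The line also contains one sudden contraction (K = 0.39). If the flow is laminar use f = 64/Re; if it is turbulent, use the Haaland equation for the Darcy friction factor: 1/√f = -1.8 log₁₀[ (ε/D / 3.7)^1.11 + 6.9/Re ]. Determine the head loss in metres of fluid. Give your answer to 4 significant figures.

h_f ≈ 0.03018 m

Cross-sectional area A = πD²/4 = π(0.2365)²/4 = 0.04393 m²; mean velocity V = Q/A = 0.01171/0.04393 = 0.2666 m/s.
Reynolds number Re = ρVD/μ = 998.6 · 0.2666 · 0.2365 / 0.000864 = 7.286e+04.
Re > 4000 → turbulent. Relative roughness ε/D = 7.2e-05/0.2365 = 0.000304. Haaland: 1/√f = -1.8 log₁₀[(0.000304/3.7)^1.11 + 6.9/7.286e+04] = -1.8 log₁₀[2.92e-05 + 9.47e-05] = 7.032, so f = 0.02022.
Total minor-loss coefficient ΣK = 1·0.39 = 0.39.
ΔP = [f·L/D + ΣK]·(ρV²/2) = [0.02022·92.89/0.2365 + 0.39]·(998.6·0.2666²/2) = [7.942 + 0.39]·35.48 = 295.6 Pa.
Head loss h_f = ΔP/(ρg) = 295.6/(998.6·9.81) = 0.03018 m.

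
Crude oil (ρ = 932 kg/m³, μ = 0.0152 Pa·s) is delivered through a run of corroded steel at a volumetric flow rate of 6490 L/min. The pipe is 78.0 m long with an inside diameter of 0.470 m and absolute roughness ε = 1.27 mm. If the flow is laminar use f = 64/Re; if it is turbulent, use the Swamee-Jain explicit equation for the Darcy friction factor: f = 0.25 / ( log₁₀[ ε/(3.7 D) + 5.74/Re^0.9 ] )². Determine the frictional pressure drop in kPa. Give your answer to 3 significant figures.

ΔP ≈ 0.958 kPa

Q = 6490 L/min = 6490/60000 = 0.1082 m³/s.
Cross-sectional area A = πD²/4 = π(0.47)²/4 = 0.1735 m²; mean velocity V = Q/A = 0.1082/0.1735 = 0.6235 m/s.
Reynolds number Re = ρVD/μ = 932 · 0.6235 · 0.47 / 0.0152 = 1.797e+04.
Re > 4000 → turbulent. Relative roughness ε/D = 0.00127/0.47 = 0.0027. Swamee-Jain: f = 0.25/(log₁₀[0.0027/3.7 + 5.74/1.797e+04^0.9])² = 0.25/(log₁₀[0.00073 + 0.000851])² = 0.25/(-2.801)² = 0.03186.
Darcy-Weisbach: ΔP = f(L/D)(ρV²/2) = 0.03186·(78/0.47)·(932·0.6235²/2) = 0.03186·166·181.1 = 957.9 Pa.
ΔP = 957.9 Pa = 0.958 kPa.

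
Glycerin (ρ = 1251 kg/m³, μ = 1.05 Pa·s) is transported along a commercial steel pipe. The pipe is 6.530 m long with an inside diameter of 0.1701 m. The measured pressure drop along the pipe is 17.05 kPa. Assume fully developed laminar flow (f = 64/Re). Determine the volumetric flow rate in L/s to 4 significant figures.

Q ≈ 51.10 L/s

For laminar flow, f = 64/Re with Re = ρVD/μ, so Darcy-Weisbach reduces to ΔP = 32μLV/D². Solving for V: V = ΔP·D²/(32μL) = 1.705e+04·(0.1701)²/(32·1.05·6.53) = 2.248 m/s.
Check: Re = ρVD/μ = 1251·2.248·0.1701/1.05 = 455.7 < 2300, so the laminar assumption holds.
Q = V·A = 2.248·(π/4·0.1701²) = 0.0511 m³/s = 51.10 L/s.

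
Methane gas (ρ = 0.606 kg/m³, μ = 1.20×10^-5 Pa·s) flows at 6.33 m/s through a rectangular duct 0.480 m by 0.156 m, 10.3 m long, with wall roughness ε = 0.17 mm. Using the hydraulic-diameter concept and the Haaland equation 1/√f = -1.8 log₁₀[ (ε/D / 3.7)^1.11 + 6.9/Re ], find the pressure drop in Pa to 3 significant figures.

Hydraulic diameter D_h = 4A/P = 4·(0.48·0.156)/(2·(0.48+0.156)) = 0.2995/1.272 = 0.2355 m.
Re = ρVD_h/μ = 0.606·6.33·0.2355/1.2e-05 = 7.527e+04.
ε/D_h = 0.00017/0.2355 = 0.000722; Haaland gives 1/√f = -1.8 log₁₀[7.63e-05+9.17e-05] = 6.795, so f = 0.02166.
ΔP = f(L/D_h)(ρV²/2) = 0.02166·10.3/0.2355·12.14 = 11.5 Pa.

ΔP ≈ 11.5 Pa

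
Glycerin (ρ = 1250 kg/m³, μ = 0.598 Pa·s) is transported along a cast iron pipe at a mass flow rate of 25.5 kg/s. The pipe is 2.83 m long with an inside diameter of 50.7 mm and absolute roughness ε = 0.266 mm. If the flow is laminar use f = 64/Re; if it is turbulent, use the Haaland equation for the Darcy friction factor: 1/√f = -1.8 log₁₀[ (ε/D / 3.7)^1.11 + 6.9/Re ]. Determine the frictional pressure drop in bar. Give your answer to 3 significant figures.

A = πD²/4 = π(0.0507)²/4 = 0.002019 m²; mean velocity V = ṁ/(ρA) = 25.5/(1250 · 0.002019) = 10.1 m/s.
Reynolds number Re = ρVD/μ = 1250 · 10.1 · 0.0507 / 0.598 = 1071.
Re < 2300 → laminar flow, so f = 64/Re = 64/1071 = 0.05976 (the turbulent correlation is not needed).
Darcy-Weisbach: ΔP = f(L/D)(ρV²/2) = 0.05976·(2.83/0.0507)·(1250·10.1²/2) = 0.05976·55.82·6.382e+04 = 2.129e+05 Pa.
ΔP = 2.129e+05 Pa = 2.13 bar.

ΔP ≈ 2.13 bar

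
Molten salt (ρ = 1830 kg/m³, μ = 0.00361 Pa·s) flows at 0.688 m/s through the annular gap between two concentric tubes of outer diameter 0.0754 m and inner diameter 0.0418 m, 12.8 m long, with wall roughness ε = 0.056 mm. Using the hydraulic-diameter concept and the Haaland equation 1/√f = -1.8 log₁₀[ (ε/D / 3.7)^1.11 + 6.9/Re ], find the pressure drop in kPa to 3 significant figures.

ΔP ≈ 5.28 kPa

Hydraulic diameter D_h = 4A/P = D_o - D_i = 0.0754 - 0.0418 = 0.0336 m.
Re = ρVD_h/μ = 1830·0.688·0.0336/0.00361 = 1.172e+04.
ε/D_h = 5.6e-05/0.0336 = 0.00167; Haaland gives 1/√f = -1.8 log₁₀[0.000193+0.000589] = 5.592, so f = 0.03197.
ΔP = f(L/D_h)(ρV²/2) = 0.03197·12.8/0.0336·433.1 = 5276 Pa.
ΔP = 5.28 kPa.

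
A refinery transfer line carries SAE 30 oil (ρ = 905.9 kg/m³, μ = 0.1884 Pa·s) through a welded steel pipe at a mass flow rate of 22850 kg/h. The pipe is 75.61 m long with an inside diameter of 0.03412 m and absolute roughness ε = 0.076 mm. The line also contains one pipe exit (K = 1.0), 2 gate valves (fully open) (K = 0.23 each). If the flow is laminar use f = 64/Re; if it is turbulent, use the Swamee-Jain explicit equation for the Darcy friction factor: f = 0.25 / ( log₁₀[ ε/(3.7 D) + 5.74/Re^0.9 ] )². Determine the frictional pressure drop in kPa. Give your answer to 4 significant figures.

ṁ = 22850 kg/h = 22850/3600 = 6.347 kg/s.
A = πD²/4 = π(0.03412)²/4 = 0.0009143 m²; mean velocity V = ṁ/(ρA) = 6.347/(905.9 · 0.0009143) = 7.663 m/s.
Reynolds number Re = ρVD/μ = 905.9 · 7.663 · 0.03412 / 0.188 = 1257.
Re < 2300 → laminar flow, so f = 64/Re = 64/1257 = 0.05091 (the turbulent correlation is not needed).
Total minor-loss coefficient ΣK = 1·1 + 2·0.23 = 1.46.
ΔP = [f·L/D + ΣK]·(ρV²/2) = [0.05091·75.61/0.03412 + 1.46]·(905.9·7.663²/2) = [112.8 + 1.46]·2.66e+04 = 3.039e+06 Pa.
ΔP = 3.039e+06 Pa = 3039 kPa.

ΔP ≈ 3039 kPa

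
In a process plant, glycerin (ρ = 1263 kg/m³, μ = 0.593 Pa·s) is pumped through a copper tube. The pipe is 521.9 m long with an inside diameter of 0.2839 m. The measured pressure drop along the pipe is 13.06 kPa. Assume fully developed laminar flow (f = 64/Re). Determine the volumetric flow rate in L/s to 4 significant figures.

For laminar flow, f = 64/Re with Re = ρVD/μ, so Darcy-Weisbach reduces to ΔP = 32μLV/D². Solving for V: V = ΔP·D²/(32μL) = 1.306e+04·(0.2839)²/(32·0.593·521.9) = 0.1063 m/s.
Check: Re = ρVD/μ = 1263·0.1063·0.2839/0.593 = 64.27 < 2300, so the laminar assumption holds.
Q = V·A = 0.1063·(π/4·0.2839²) = 0.006728 m³/s = 6.728 L/s.

Q ≈ 6.728 L/s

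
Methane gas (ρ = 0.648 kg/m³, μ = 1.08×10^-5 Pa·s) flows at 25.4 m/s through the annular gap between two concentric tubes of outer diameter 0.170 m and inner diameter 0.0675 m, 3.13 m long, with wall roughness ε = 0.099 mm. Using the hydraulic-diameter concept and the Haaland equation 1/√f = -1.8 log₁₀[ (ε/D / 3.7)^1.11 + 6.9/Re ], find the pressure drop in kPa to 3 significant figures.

Hydraulic diameter D_h = 4A/P = D_o - D_i = 0.17 - 0.0675 = 0.1025 m.
Re = ρVD_h/μ = 0.648·25.4·0.1025/1.08e-05 = 1.562e+05.
ε/D_h = 9.9e-05/0.1025 = 0.000966; Haaland gives 1/√f = -1.8 log₁₀[0.000105+4.42e-05] = 6.886, so f = 0.02109.
ΔP = f(L/D_h)(ρV²/2) = 0.02109·3.13/0.1025·209 = 134.6 Pa.
ΔP = 0.135 kPa.

ΔP ≈ 0.135 kPa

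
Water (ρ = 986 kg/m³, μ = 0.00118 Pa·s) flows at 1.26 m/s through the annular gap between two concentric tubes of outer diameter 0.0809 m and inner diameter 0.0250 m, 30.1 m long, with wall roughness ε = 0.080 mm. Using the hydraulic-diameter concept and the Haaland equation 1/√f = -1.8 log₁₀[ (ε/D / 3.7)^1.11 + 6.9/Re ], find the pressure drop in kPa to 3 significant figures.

Hydraulic diameter D_h = 4A/P = D_o - D_i = 0.0809 - 0.025 = 0.0559 m.
Re = ρVD_h/μ = 986·1.26·0.0559/0.00118 = 5.885e+04.
ε/D_h = 8e-05/0.0559 = 0.00143; Haaland gives 1/√f = -1.8 log₁₀[0.000163+0.000117] = 6.395, so f = 0.02446.
ΔP = f(L/D_h)(ρV²/2) = 0.02446·30.1/0.0559·782.7 = 1.031e+04 Pa.
ΔP = 10.3 kPa.

ΔP ≈ 10.3 kPa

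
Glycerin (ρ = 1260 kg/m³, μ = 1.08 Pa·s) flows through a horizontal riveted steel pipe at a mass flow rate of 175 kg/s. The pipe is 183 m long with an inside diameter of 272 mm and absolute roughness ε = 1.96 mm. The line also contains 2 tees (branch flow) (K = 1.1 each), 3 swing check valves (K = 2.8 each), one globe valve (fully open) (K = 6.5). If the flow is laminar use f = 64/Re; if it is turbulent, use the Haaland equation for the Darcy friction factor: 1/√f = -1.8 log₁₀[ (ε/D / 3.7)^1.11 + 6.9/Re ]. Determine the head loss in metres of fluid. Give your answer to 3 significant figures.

h_f ≈ 21.5 m

A = πD²/4 = π(0.272)²/4 = 0.05811 m²; mean velocity V = ṁ/(ρA) = 175/(1260 · 0.05811) = 2.39 m/s.
Reynolds number Re = ρVD/μ = 1260 · 2.39 · 0.272 / 1.08 = 758.5.
Re < 2300 → laminar flow, so f = 64/Re = 64/758.5 = 0.08438 (the turbulent correlation is not needed).
Total minor-loss coefficient ΣK = 2·1.1 + 3·2.8 + 1·6.5 = 17.1.
ΔP = [f·L/D + ΣK]·(ρV²/2) = [0.08438·183/0.272 + 17.1]·(1260·2.39²/2) = [56.77 + 17.1]·3599 = 2.659e+05 Pa.
Head loss h_f = ΔP/(ρg) = 2.659e+05/(1260·9.81) = 21.5 m.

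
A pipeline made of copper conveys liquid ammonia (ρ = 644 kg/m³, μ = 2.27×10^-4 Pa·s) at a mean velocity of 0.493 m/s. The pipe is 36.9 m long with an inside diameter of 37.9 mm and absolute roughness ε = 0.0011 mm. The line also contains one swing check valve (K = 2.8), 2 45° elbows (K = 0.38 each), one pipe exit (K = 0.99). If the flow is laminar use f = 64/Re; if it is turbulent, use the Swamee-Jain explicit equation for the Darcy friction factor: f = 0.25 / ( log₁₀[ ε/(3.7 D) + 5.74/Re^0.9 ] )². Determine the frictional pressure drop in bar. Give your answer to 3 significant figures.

Reynolds number Re = ρVD/μ = 644 · 0.493 · 0.0379 / 0.000227 = 5.301e+04.
Re > 4000 → turbulent. Relative roughness ε/D = 1.1e-06/0.0379 = 2.9e-05. Swamee-Jain: f = 0.25/(log₁₀[2.9e-05/3.7 + 5.74/5.301e+04^0.9])² = 0.25/(log₁₀[7.84e-06 + 0.000321])² = 0.25/(-3.483)² = 0.02061.
Total minor-loss coefficient ΣK = 1·2.8 + 2·0.38 + 1·0.99 = 4.55.
ΔP = [f·L/D + ΣK]·(ρV²/2) = [0.02061·36.9/0.0379 + 4.55]·(644·0.493²/2) = [20.07 + 4.55]·78.26 = 1927 Pa.
ΔP = 1927 Pa = 0.0193 bar.

ΔP ≈ 0.0193 bar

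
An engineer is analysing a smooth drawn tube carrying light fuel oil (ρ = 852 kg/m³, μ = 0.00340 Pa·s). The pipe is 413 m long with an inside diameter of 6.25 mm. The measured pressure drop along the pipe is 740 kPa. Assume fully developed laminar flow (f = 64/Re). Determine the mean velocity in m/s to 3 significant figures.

For laminar flow, f = 64/Re with Re = ρVD/μ, so Darcy-Weisbach reduces to ΔP = 32μLV/D². Solving for V: V = ΔP·D²/(32μL) = 7.4e+05·(0.00625)²/(32·0.0034·413) = 0.6433 m/s.
Check: Re = ρVD/μ = 852·0.6433·0.00625/0.0034 = 1008 < 2300, so the laminar assumption holds.

V ≈ 0.643 m/s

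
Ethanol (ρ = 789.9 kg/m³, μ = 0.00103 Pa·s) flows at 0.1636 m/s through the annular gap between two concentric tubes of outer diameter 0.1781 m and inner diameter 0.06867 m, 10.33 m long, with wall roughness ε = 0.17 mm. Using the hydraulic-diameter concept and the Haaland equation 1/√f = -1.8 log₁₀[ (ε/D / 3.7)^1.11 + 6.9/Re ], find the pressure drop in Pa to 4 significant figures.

ΔP ≈ 30.71 Pa

Hydraulic diameter D_h = 4A/P = D_o - D_i = 0.1781 - 0.06867 = 0.1094 m.
Re = ρVD_h/μ = 789.9·0.1636·0.1094/0.00103 = 1.373e+04.
ε/D_h = 0.00017/0.1094 = 0.00155; Haaland gives 1/√f = -1.8 log₁₀[0.000179+0.000503] = 5.7, so f = 0.03078.
ΔP = f(L/D_h)(ρV²/2) = 0.03078·10.33/0.1094·10.57 = 30.71 Pa.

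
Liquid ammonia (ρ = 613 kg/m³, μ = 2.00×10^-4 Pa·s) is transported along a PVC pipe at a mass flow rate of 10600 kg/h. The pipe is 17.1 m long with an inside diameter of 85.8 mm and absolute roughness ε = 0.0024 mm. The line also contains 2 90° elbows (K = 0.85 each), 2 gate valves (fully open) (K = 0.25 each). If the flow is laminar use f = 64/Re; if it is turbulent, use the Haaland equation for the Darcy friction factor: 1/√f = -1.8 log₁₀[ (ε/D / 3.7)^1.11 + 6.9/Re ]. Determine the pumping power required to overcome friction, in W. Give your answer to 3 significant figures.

P ≈ 5.36 W

ṁ = 10600 kg/h = 10600/3600 = 2.944 kg/s.
A = πD²/4 = π(0.0858)²/4 = 0.005782 m²; mean velocity V = ṁ/(ρA) = 2.944/(613 · 0.005782) = 0.8308 m/s.
Reynolds number Re = ρVD/μ = 613 · 0.8308 · 0.0858 / 0.0002 = 2.185e+05.
Re > 4000 → turbulent. Relative roughness ε/D = 2.4e-06/0.0858 = 2.8e-05. Haaland: 1/√f = -1.8 log₁₀[(2.8e-05/3.7)^1.11 + 6.9/2.185e+05] = -1.8 log₁₀[2.07e-06 + 3.16e-05] = 8.051, so f = 0.01543.
Total minor-loss coefficient ΣK = 2·0.85 + 2·0.25 = 2.2.
ΔP = [f·L/D + ΣK]·(ρV²/2) = [0.01543·17.1/0.0858 + 2.2]·(613·0.8308²/2) = [3.074 + 2.2]·211.5 = 1116 Pa.
Q = ṁ/ρ = 2.944/613 = 0.004803 m³/s.
Pumping power P = QΔP = 0.004803·1116 = 5.359 W = 5.36 W.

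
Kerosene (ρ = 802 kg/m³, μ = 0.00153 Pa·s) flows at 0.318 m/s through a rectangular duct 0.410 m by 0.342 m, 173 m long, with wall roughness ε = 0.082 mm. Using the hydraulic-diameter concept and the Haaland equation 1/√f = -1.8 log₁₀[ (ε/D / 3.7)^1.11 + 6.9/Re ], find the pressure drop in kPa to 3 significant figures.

Hydraulic diameter D_h = 4A/P = 4·(0.41·0.342)/(2·(0.41+0.342)) = 0.5609/1.504 = 0.3729 m.
Re = ρVD_h/μ = 802·0.318·0.3729/0.00153 = 6.216e+04.
ε/D_h = 8.2e-05/0.3729 = 0.00022; Haaland gives 1/√f = -1.8 log₁₀[2.04e-05+0.000111] = 6.987, so f = 0.02049.
ΔP = f(L/D_h)(ρV²/2) = 0.02049·173/0.3729·40.55 = 385.4 Pa.
ΔP = 0.385 kPa.

ΔP ≈ 0.385 kPa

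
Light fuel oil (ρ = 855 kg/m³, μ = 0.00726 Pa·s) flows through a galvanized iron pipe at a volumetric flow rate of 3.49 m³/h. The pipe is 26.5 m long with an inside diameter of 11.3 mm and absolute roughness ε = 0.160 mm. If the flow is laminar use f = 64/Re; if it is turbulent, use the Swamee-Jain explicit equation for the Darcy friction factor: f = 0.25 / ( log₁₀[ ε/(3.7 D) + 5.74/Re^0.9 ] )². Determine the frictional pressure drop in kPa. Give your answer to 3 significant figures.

Q = 3.49 m³/h = 3.49/3600 = 0.0009694 m³/s.
Cross-sectional area A = πD²/4 = π(0.0113)²/4 = 0.0001003 m²; mean velocity V = Q/A = 0.0009694/0.0001003 = 9.667 m/s.
Reynolds number Re = ρVD/μ = 855 · 9.667 · 0.0113 / 0.00726 = 1.286e+04.
Re > 4000 → turbulent. Relative roughness ε/D = 0.00016/0.0113 = 0.0142. Swamee-Jain: f = 0.25/(log₁₀[0.0142/3.7 + 5.74/1.286e+04^0.9])² = 0.25/(log₁₀[0.00383 + 0.00115])² = 0.25/(-2.303)² = 0.04713.
Darcy-Weisbach: ΔP = f(L/D)(ρV²/2) = 0.04713·(26.5/0.0113)·(855·9.667²/2) = 0.04713·2345·3.995e+04 = 4.415e+06 Pa.
ΔP = 4.415e+06 Pa = 4420 kPa.

ΔP ≈ 4420 kPa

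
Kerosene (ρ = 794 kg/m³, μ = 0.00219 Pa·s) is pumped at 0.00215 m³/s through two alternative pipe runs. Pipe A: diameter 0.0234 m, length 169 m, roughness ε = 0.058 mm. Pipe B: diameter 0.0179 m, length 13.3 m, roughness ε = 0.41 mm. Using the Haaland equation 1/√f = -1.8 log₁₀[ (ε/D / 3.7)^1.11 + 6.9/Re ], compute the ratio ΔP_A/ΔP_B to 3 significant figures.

ΔP_A/ΔP_B ≈ 1.78

Pipe A: V = Q/A = 0.00215/0.0004301 = 4.999 m/s; Re = 4.241e+04; ε/D = 0.00248; Haaland → f = 0.02775; ΔP_A = f(L/D)(ρV²/2) = 1.989e+06 Pa.
Pipe B: V = Q/A = 0.00215/0.0002516 = 8.544 m/s; Re = 5.545e+04; ε/D = 0.0229; Haaland → f = 0.052; ΔP_B = f(L/D)(ρV²/2) = 1.12e+06 Pa.
ΔP_A/ΔP_B = 1.989e+06/1.12e+06 = 1.78.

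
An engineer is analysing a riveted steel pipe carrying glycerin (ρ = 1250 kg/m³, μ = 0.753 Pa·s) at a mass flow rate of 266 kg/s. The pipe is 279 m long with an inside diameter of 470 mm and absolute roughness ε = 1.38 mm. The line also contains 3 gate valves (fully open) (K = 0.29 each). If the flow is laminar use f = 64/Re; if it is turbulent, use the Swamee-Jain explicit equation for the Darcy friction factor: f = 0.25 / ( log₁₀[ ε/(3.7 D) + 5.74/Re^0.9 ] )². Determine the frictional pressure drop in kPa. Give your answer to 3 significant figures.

ΔP ≈ 38.1 kPa

A = πD²/4 = π(0.47)²/4 = 0.1735 m²; mean velocity V = ṁ/(ρA) = 266/(1250 · 0.1735) = 1.227 m/s.
Reynolds number Re = ρVD/μ = 1250 · 1.227 · 0.47 / 0.753 = 957.
Re < 2300 → laminar flow, so f = 64/Re = 64/957 = 0.06688 (the turbulent correlation is not needed).
Total minor-loss coefficient ΣK = 3·0.29 = 0.87.
ΔP = [f·L/D + ΣK]·(ρV²/2) = [0.06688·279/0.47 + 0.87]·(1250·1.227²/2) = [39.7 + 0.87]·940.3 = 3.815e+04 Pa.
ΔP = 3.815e+04 Pa = 38.1 kPa.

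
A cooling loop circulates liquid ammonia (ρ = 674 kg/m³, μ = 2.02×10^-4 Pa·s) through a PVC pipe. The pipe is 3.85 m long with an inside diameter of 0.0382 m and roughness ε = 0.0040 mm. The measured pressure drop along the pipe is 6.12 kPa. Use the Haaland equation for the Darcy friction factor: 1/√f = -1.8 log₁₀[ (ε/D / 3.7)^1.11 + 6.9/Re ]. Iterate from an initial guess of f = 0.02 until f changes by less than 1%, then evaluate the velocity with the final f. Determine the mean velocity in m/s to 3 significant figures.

Rearranging Darcy-Weisbach: V = √(2·ΔP·D/(f·L·ρ)). With ε/D = 4e-06/0.0382 = 0.000105, iterate starting from f = 0.02:
  f = 0.02 → V = √(2·6120·0.0382/(0.02·3.85·674)) = 3.002 m/s; Re = ρVD/μ = 3.826e+05; f → 0.01478
  f = 0.01478 → V = 3.491 m/s; Re = 4.45e+05; f → 0.01451
  f = 0.01451 → V = 3.524 m/s; Re = 4.491e+05; f → 0.0145
Converged (Δf/f < 1%). With the final f = 0.0145: V = √(2·6120·0.0382/(0.0145·3.85·674)) = 3.526 m/s.

V ≈ 3.53 m/s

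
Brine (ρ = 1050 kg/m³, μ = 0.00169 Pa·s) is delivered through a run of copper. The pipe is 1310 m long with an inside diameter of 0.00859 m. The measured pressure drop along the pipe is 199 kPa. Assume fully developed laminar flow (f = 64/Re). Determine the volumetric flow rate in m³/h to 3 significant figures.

Q ≈ 0.0432 m³/h

For laminar flow, f = 64/Re with Re = ρVD/μ, so Darcy-Weisbach reduces to ΔP = 32μLV/D². Solving for V: V = ΔP·D²/(32μL) = 1.99e+05·(0.00859)²/(32·0.00169·1310) = 0.2073 m/s.
Check: Re = ρVD/μ = 1050·0.2073·0.00859/0.00169 = 1106 < 2300, so the laminar assumption holds.
Q = V·A = 0.2073·(π/4·0.00859²) = 1.201e-05 m³/s = 0.0432 m³/h.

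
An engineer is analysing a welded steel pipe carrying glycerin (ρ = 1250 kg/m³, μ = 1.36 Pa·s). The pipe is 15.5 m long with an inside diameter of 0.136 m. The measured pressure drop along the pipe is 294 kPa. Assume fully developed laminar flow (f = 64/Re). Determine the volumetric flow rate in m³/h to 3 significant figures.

For laminar flow, f = 64/Re with Re = ρVD/μ, so Darcy-Weisbach reduces to ΔP = 32μLV/D². Solving for V: V = ΔP·D²/(32μL) = 2.94e+05·(0.136)²/(32·1.36·15.5) = 8.061 m/s.
Check: Re = ρVD/μ = 1250·8.061·0.136/1.36 = 1008 < 2300, so the laminar assumption holds.
Q = V·A = 8.061·(π/4·0.136²) = 0.1171 m³/s = 422 m³/h.

Q ≈ 422 m³/h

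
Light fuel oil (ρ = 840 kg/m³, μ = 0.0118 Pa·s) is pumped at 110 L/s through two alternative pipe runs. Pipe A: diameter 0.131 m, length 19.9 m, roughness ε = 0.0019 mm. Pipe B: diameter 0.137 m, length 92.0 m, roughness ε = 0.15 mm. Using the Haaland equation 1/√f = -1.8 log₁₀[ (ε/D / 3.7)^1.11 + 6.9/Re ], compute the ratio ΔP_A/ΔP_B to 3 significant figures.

Pipe A: V = Q/A = 0.11/0.01348 = 8.161 m/s; Re = 7.611e+04; ε/D = 1.45e-05; Haaland → f = 0.01893; ΔP_A = f(L/D)(ρV²/2) = 8.045e+04 Pa.
Pipe B: V = Q/A = 0.11/0.01474 = 7.462 m/s; Re = 7.277e+04; ε/D = 0.00109; Haaland → f = 0.02297; ΔP_B = f(L/D)(ρV²/2) = 3.607e+05 Pa.
ΔP_A/ΔP_B = 8.045e+04/3.607e+05 = 0.223.

ΔP_A/ΔP_B ≈ 0.223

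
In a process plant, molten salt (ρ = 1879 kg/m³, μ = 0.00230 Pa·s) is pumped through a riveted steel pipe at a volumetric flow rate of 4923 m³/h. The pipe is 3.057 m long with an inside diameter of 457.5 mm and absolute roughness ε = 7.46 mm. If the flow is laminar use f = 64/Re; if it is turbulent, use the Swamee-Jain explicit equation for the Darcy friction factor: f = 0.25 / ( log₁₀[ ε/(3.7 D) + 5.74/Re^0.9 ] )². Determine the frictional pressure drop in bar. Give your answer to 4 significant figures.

Q = 4923 m³/h = 4923/3600 = 1.367 m³/s.
Cross-sectional area A = πD²/4 = π(0.4575)²/4 = 0.1644 m²; mean velocity V = Q/A = 1.367/0.1644 = 8.319 m/s.
Reynolds number Re = ρVD/μ = 1879 · 8.319 · 0.4575 / 0.0023 = 3.109e+06.
Re > 4000 → turbulent. Relative roughness ε/D = 0.00746/0.4575 = 0.0163. Swamee-Jain: f = 0.25/(log₁₀[0.0163/3.7 + 5.74/3.109e+06^0.9])² = 0.25/(log₁₀[0.00441 + 8.23e-06])² = 0.25/(-2.355)² = 0.04508.
Darcy-Weisbach: ΔP = f(L/D)(ρV²/2) = 0.04508·(3.057/0.4575)·(1879·8.319²/2) = 0.04508·6.682·6.501e+04 = 1.958e+04 Pa.
ΔP = 1.958e+04 Pa = 0.1958 bar.

ΔP ≈ 0.1958 bar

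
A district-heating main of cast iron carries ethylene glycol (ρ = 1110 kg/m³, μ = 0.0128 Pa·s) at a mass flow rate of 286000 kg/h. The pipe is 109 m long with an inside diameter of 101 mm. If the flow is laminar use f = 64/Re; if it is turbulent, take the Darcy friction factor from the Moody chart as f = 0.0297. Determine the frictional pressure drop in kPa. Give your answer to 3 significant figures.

ṁ = 286000 kg/h = 286000/3600 = 79.44 kg/s.
A = πD²/4 = π(0.101)²/4 = 0.008012 m²; mean velocity V = ṁ/(ρA) = 79.44/(1110 · 0.008012) = 8.933 m/s.
Reynolds number Re = ρVD/μ = 1110 · 8.933 · 0.101 / 0.0128 = 7.824e+04.
Re > 4000 → turbulent; use the Moody-chart value f = 0.0297.
Darcy-Weisbach: ΔP = f(L/D)(ρV²/2) = 0.0297·(109/0.101)·(1110·8.933²/2) = 0.0297·1079·4.429e+04 = 1.42e+06 Pa.
ΔP = 1.42e+06 Pa = 1420 kPa.

ΔP ≈ 1420 kPa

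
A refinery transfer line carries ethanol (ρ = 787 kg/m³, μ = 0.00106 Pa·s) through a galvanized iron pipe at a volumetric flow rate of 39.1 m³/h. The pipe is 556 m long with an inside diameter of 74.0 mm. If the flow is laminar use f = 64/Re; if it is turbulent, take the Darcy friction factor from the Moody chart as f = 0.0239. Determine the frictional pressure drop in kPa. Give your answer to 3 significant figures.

Q = 39.1 m³/h = 39.1/3600 = 0.01086 m³/s.
Cross-sectional area A = πD²/4 = π(0.074)²/4 = 0.004301 m²; mean velocity V = Q/A = 0.01086/0.004301 = 2.525 m/s.
Reynolds number Re = ρVD/μ = 787 · 2.525 · 0.074 / 0.00106 = 1.387e+05.
Re > 4000 → turbulent; use the Moody-chart value f = 0.0239.
Darcy-Weisbach: ΔP = f(L/D)(ρV²/2) = 0.0239·(556/0.074)·(787·2.525²/2) = 0.0239·7514·2509 = 4.506e+05 Pa.
ΔP = 4.506e+05 Pa = 451 kPa.

ΔP ≈ 451 kPa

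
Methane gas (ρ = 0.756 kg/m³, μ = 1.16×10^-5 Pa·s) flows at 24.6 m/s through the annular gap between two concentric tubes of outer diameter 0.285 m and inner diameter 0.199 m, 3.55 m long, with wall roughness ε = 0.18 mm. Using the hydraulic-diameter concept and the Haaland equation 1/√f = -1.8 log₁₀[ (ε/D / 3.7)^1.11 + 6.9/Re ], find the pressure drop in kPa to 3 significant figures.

Hydraulic diameter D_h = 4A/P = D_o - D_i = 0.285 - 0.199 = 0.086 m.
Re = ρVD_h/μ = 0.756·24.6·0.086/1.16e-05 = 1.379e+05.
ε/D_h = 0.00018/0.086 = 0.00209; Haaland gives 1/√f = -1.8 log₁₀[0.000249+5e-05] = 6.345, so f = 0.02484.
ΔP = f(L/D_h)(ρV²/2) = 0.02484·3.55/0.086·228.8 = 234.6 Pa.
ΔP = 0.235 kPa.

ΔP ≈ 0.235 kPa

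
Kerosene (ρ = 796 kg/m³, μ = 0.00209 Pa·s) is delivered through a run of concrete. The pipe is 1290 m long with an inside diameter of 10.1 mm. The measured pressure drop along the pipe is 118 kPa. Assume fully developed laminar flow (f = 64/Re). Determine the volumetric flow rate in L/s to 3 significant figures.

For laminar flow, f = 64/Re with Re = ρVD/μ, so Darcy-Weisbach reduces to ΔP = 32μLV/D². Solving for V: V = ΔP·D²/(32μL) = 1.18e+05·(0.0101)²/(32·0.00209·1290) = 0.1395 m/s.
Check: Re = ρVD/μ = 796·0.1395·0.0101/0.00209 = 536.7 < 2300, so the laminar assumption holds.
Q = V·A = 0.1395·(π/4·0.0101²) = 1.118e-05 m³/s = 0.0112 L/s.

Q ≈ 0.0112 L/s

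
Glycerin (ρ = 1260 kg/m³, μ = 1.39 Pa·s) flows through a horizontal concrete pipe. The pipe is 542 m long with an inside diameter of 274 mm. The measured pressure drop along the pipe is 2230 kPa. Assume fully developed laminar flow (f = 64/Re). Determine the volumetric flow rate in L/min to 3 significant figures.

Q ≈ 24600 L/min

For laminar flow, f = 64/Re with Re = ρVD/μ, so Darcy-Weisbach reduces to ΔP = 32μLV/D². Solving for V: V = ΔP·D²/(32μL) = 2.23e+06·(0.274)²/(32·1.39·542) = 6.945 m/s.
Check: Re = ρVD/μ = 1260·6.945·0.274/1.39 = 1725 < 2300, so the laminar assumption holds.
Q = V·A = 6.945·(π/4·0.274²) = 0.4095 m³/s = 24600 L/min.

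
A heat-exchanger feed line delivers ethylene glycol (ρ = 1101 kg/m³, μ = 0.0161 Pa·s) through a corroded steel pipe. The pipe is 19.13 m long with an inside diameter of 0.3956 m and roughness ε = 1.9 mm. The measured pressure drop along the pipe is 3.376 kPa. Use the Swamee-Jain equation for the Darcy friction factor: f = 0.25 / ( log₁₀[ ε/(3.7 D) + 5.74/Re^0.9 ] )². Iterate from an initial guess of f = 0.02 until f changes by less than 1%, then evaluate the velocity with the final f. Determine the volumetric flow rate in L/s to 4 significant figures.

Q ≈ 244.4 L/s

Rearranging Darcy-Weisbach: V = √(2·ΔP·D/(f·L·ρ)). With ε/D = 0.0019/0.3956 = 0.0048, iterate starting from f = 0.02:
  f = 0.02 → V = √(2·3376·0.3956/(0.02·19.13·1101)) = 2.518 m/s; Re = ρVD/μ = 6.812e+04; f → 0.0317
  f = 0.0317 → V = 2 m/s; Re = 5.411e+04; f → 0.03207
  f = 0.03207 → V = 1.989 m/s; Re = 5.38e+04; f → 0.03208
Converged (Δf/f < 1%). With the final f = 0.03208: V = √(2·3376·0.3956/(0.03208·19.13·1101)) = 1.988 m/s.
Q = V·A = 1.988·(π/4·0.3956²) = 0.2444 m³/s = 244.4 L/s.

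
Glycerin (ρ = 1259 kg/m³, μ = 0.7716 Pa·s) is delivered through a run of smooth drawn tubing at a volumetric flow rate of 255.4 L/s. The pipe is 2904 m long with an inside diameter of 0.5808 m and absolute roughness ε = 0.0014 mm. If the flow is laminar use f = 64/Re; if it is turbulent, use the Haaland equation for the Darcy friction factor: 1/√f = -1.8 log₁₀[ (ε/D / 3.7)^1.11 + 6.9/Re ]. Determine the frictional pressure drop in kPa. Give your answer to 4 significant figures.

Q = 255.4 L/s = 255.4/1000 = 0.2554 m³/s.
Cross-sectional area A = πD²/4 = π(0.5808)²/4 = 0.2649 m²; mean velocity V = Q/A = 0.2554/0.2649 = 0.964 m/s.
Reynolds number Re = ρVD/μ = 1259 · 0.964 · 0.5808 / 0.772 = 913.6.
Re < 2300 → laminar flow, so f = 64/Re = 64/913.6 = 0.07006 (the turbulent correlation is not needed).
Darcy-Weisbach: ΔP = f(L/D)(ρV²/2) = 0.07006·(2904/0.5808)·(1259·0.964²/2) = 0.07006·5000·585 = 2.049e+05 Pa.
ΔP = 2.049e+05 Pa = 204.9 kPa.

ΔP ≈ 204.9 kPa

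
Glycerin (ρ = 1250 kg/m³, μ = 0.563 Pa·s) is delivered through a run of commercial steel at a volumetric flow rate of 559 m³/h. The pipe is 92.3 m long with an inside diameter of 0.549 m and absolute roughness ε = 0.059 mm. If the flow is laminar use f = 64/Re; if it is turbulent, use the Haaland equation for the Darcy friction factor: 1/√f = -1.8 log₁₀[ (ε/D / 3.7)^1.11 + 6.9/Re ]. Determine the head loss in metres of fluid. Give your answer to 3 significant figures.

h_f ≈ 0.295 m

Q = 559 m³/h = 559/3600 = 0.1553 m³/s.
Cross-sectional area A = πD²/4 = π(0.549)²/4 = 0.2367 m²; mean velocity V = Q/A = 0.1553/0.2367 = 0.656 m/s.
Reynolds number Re = ρVD/μ = 1250 · 0.656 · 0.549 / 0.563 = 799.6.
Re < 2300 → laminar flow, so f = 64/Re = 64/799.6 = 0.08004 (the turbulent correlation is not needed).
Darcy-Weisbach: ΔP = f(L/D)(ρV²/2) = 0.08004·(92.3/0.549)·(1250·0.656²/2) = 0.08004·168.1·268.9 = 3619 Pa.
Head loss h_f = ΔP/(ρg) = 3619/(1250·9.81) = 0.295 m.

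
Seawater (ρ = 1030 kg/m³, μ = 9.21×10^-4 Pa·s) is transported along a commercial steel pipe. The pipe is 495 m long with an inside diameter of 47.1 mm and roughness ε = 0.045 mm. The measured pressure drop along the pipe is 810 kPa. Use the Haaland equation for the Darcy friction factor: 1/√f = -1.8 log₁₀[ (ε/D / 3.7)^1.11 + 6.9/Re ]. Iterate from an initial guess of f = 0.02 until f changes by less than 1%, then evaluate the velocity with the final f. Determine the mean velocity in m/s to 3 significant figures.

V ≈ 2.66 m/s

Rearranging Darcy-Weisbach: V = √(2·ΔP·D/(f·L·ρ)). With ε/D = 4.5e-05/0.0471 = 0.000955, iterate starting from f = 0.02:
  f = 0.02 → V = √(2·8.1e+05·0.0471/(0.02·495·1030)) = 2.735 m/s; Re = ρVD/μ = 1.441e+05; f → 0.02117
  f = 0.02117 → V = 2.659 m/s; Re = 1.401e+05; f → 0.02121
Converged (Δf/f < 1%). With the final f = 0.02121: V = √(2·8.1e+05·0.0471/(0.02121·495·1030)) = 2.656 m/s.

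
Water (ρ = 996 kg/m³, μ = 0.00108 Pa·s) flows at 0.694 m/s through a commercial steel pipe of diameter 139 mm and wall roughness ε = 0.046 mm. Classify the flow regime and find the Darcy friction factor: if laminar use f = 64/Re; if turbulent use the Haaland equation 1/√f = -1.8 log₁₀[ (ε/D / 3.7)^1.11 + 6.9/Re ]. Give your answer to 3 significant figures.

Re = ρVD/μ = 996·0.694·0.139/0.00108 = 8.896e+04.
Re > 4000 → turbulent. ε/D = 4.6e-05/0.139 = 0.000331; Haaland: 1/√f = -1.8 log₁₀[3.21e-05 + 7.76e-05] = 7.128, so f = 0.01968.

f ≈ 0.0197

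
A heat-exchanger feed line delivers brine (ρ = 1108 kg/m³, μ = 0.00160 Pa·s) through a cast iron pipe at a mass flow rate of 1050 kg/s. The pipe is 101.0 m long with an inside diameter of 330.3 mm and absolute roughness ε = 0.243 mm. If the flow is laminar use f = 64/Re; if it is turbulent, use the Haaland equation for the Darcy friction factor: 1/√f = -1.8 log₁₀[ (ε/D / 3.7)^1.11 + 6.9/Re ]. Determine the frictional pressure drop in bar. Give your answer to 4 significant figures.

A = πD²/4 = π(0.3303)²/4 = 0.08569 m²; mean velocity V = ṁ/(ρA) = 1050/(1108 · 0.08569) = 11.06 m/s.
Reynolds number Re = ρVD/μ = 1108 · 11.06 · 0.3303 / 0.0016 = 2.53e+06.
Re > 4000 → turbulent. Relative roughness ε/D = 0.000243/0.3303 = 0.000736. Haaland: 1/√f = -1.8 log₁₀[(0.000736/3.7)^1.11 + 6.9/2.53e+06] = -1.8 log₁₀[7.79e-05 + 2.73e-06] = 7.369, so f = 0.01842.
Darcy-Weisbach: ΔP = f(L/D)(ρV²/2) = 0.01842·(101/0.3303)·(1108·11.06²/2) = 0.01842·305.8·6.776e+04 = 3.816e+05 Pa.
ΔP = 3.816e+05 Pa = 3.816 bar.

ΔP ≈ 3.816 bar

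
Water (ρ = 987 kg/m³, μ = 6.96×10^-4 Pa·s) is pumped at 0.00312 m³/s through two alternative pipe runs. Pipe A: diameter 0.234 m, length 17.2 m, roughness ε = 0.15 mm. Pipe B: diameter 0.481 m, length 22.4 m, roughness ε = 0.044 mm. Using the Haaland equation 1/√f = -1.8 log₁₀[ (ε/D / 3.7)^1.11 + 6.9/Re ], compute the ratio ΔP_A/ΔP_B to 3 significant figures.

Pipe A: V = Q/A = 0.00312/0.04301 = 0.07255 m/s; Re = 2.407e+04; ε/D = 0.000641; Haaland → f = 0.02591; ΔP_A = f(L/D)(ρV²/2) = 4.946 Pa.
Pipe B: V = Q/A = 0.00312/0.1817 = 0.01717 m/s; Re = 1.171e+04; ε/D = 9.15e-05; Haaland → f = 0.02969; ΔP_B = f(L/D)(ρV²/2) = 0.2012 Pa.
ΔP_A/ΔP_B = 4.946/0.2012 = 24.6.

ΔP_A/ΔP_B ≈ 24.6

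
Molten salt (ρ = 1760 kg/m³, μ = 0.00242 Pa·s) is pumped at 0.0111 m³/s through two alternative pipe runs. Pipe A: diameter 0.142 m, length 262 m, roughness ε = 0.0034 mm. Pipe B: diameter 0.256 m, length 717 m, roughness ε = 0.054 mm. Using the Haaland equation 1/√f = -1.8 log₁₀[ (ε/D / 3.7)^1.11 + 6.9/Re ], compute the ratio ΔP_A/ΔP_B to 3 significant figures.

ΔP_A/ΔP_B ≈ 5.97

Pipe A: V = Q/A = 0.0111/0.01584 = 0.7009 m/s; Re = 7.238e+04; ε/D = 2.39e-05; Haaland → f = 0.01917; ΔP_A = f(L/D)(ρV²/2) = 1.529e+04 Pa.
Pipe B: V = Q/A = 0.0111/0.05147 = 0.2157 m/s; Re = 4.015e+04; ε/D = 0.000211; Haaland → f = 0.02232; ΔP_B = f(L/D)(ρV²/2) = 2559 Pa.
ΔP_A/ΔP_B = 1.529e+04/2559 = 5.97.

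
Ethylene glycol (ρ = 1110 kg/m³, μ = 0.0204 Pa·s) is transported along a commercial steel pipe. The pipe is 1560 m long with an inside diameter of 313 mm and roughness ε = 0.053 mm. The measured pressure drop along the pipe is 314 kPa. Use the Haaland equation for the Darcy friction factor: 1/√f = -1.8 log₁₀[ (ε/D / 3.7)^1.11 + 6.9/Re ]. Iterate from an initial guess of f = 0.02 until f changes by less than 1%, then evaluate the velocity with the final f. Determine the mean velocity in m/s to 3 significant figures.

V ≈ 2.25 m/s

Rearranging Darcy-Weisbach: V = √(2·ΔP·D/(f·L·ρ)). With ε/D = 5.3e-05/0.313 = 0.000169, iterate starting from f = 0.02:
  f = 0.02 → V = √(2·3.14e+05·0.313/(0.02·1560·1110)) = 2.382 m/s; Re = ρVD/μ = 4.057e+04; f → 0.02216
  f = 0.02216 → V = 2.263 m/s; Re = 3.855e+04; f → 0.0224
  f = 0.0224 → V = 2.251 m/s; Re = 3.834e+04; f → 0.02243
Converged (Δf/f < 1%). With the final f = 0.02243: V = √(2·3.14e+05·0.313/(0.02243·1560·1110)) = 2.25 m/s.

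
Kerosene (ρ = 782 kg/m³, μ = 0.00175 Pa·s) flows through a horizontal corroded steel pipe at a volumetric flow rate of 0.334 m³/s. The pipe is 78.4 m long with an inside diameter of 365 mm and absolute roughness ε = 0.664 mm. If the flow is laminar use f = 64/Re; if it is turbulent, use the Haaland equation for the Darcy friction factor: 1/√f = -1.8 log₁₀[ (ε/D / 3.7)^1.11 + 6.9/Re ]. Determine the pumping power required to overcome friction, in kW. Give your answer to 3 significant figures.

P ≈ 6.64 kW

Cross-sectional area A = πD²/4 = π(0.365)²/4 = 0.1046 m²; mean velocity V = Q/A = 0.334/0.1046 = 3.192 m/s.
Reynolds number Re = ρVD/μ = 782 · 3.192 · 0.365 / 0.00175 = 5.206e+05.
Re > 4000 → turbulent. Relative roughness ε/D = 0.000664/0.365 = 0.00182. Haaland: 1/√f = -1.8 log₁₀[(0.00182/3.7)^1.11 + 6.9/5.206e+05] = -1.8 log₁₀[0.000213 + 1.33e-05] = 6.563, so f = 0.02322.
Darcy-Weisbach: ΔP = f(L/D)(ρV²/2) = 0.02322·(78.4/0.365)·(782·3.192²/2) = 0.02322·214.8·3984 = 1.987e+04 Pa.
Pumping power P = QΔP = 0.334·1.987e+04 = 6636 W = 6.64 kW.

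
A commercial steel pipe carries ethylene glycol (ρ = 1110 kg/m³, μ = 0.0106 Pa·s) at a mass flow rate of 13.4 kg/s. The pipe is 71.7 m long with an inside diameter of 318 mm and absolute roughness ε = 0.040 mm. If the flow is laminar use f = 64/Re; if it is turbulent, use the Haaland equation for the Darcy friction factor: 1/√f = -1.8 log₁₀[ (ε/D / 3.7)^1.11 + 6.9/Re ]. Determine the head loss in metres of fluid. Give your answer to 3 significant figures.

h_f ≈ 0.0100 m

A = πD²/4 = π(0.318)²/4 = 0.07942 m²; mean velocity V = ṁ/(ρA) = 13.4/(1110 · 0.07942) = 0.152 m/s.
Reynolds number Re = ρVD/μ = 1110 · 0.152 · 0.318 / 0.0106 = 5062.
Re > 4000 → turbulent. Relative roughness ε/D = 4e-05/0.318 = 0.000126. Haaland: 1/√f = -1.8 log₁₀[(0.000126/3.7)^1.11 + 6.9/5062] = -1.8 log₁₀[1.1e-05 + 0.00136] = 5.152, so f = 0.03768.
Darcy-Weisbach: ΔP = f(L/D)(ρV²/2) = 0.03768·(71.7/0.318)·(1110·0.152²/2) = 0.03768·225.5·12.82 = 108.9 Pa.
Head loss h_f = ΔP/(ρg) = 108.9/(1110·9.81) = 0.0100 m.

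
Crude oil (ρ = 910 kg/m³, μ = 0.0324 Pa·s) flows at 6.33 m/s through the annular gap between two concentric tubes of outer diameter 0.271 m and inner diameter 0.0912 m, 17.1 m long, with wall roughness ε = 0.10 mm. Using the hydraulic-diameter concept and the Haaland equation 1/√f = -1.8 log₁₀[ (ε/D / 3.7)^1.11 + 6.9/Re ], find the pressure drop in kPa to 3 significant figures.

ΔP ≈ 42.1 kPa

Hydraulic diameter D_h = 4A/P = D_o - D_i = 0.271 - 0.0912 = 0.1798 m.
Re = ρVD_h/μ = 910·6.33·0.1798/0.0324 = 3.197e+04.
ε/D_h = 0.0001/0.1798 = 0.000556; Haaland gives 1/√f = -1.8 log₁₀[5.71e-05+0.000216] = 6.415, so f = 0.0243.
ΔP = f(L/D_h)(ρV²/2) = 0.0243·17.1/0.1798·1.823e+04 = 4.213e+04 Pa.
ΔP = 42.1 kPa.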